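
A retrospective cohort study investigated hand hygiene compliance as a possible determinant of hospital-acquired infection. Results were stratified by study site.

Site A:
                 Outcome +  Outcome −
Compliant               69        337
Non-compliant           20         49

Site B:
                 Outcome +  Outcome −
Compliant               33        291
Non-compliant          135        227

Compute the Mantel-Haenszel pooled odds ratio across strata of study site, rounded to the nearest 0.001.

0.252

OR_MH = Σ(aᵢdᵢ/nᵢ) / Σ(bᵢcᵢ/nᵢ), where nᵢ is the stratum total.
Stratum 1 (Site A): n = 475; a·d/n = 69·49/475 = 7.1179; b·c/n = 337·20/475 = 14.1895
Stratum 2 (Site B): n = 686; a·d/n = 33·227/686 = 10.9198; b·c/n = 291·135/686 = 57.2668
OR_MH = (7.1179 + 10.9198) / (14.1895 + 57.2668) = 18.0377 / 71.4562 = 0.25243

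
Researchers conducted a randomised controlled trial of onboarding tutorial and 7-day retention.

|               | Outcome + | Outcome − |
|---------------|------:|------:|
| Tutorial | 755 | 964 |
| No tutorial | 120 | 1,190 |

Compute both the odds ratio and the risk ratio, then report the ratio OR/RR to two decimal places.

1.62

Cells: a = 755, b = 964, c = 120, d = 1190.
OR = (755·1190)/(964·120) = 898450/115680 = 7.76668
Risk in exposed = 755/1719 = 0.43921; risk in unexposed = 120/1310 = 0.09160; RR = 4.79470
OR/RR = 7.76668 / 4.79470 = 1.61985
The outcome is not rare, so the OR lies further from 1 than the RR.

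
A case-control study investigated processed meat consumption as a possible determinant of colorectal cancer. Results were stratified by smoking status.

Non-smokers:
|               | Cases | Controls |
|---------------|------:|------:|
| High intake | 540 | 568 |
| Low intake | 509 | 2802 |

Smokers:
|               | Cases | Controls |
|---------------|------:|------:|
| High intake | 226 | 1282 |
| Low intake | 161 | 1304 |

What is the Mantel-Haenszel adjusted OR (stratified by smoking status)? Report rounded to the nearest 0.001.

3.274

OR_MH = Σ(aᵢdᵢ/nᵢ) / Σ(bᵢcᵢ/nᵢ), where nᵢ is the stratum total.
Stratum 1 (Non-smokers): n = 4419; a·d/n = 540·2802/4419 = 342.4033; b·c/n = 568·509/4419 = 65.4248
Stratum 2 (Smokers): n = 2973; a·d/n = 226·1304/2973 = 99.1268; b·c/n = 1282·161/2973 = 69.4255
OR_MH = (342.4033 + 99.1268) / (65.4248 + 69.4255) = 441.5301 / 134.8503 = 3.27422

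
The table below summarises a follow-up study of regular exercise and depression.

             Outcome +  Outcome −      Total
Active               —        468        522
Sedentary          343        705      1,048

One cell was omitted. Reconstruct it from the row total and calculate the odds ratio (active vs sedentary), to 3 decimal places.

The missing cell is in the exposed row: 522 − 468 = 54.
So a = 54, b = 468, c = 343, d = 705.
OR = (a·d)/(b·c) = (54 × 705) / (468 × 343) = 38070 / 160524 = 0.23716

0.237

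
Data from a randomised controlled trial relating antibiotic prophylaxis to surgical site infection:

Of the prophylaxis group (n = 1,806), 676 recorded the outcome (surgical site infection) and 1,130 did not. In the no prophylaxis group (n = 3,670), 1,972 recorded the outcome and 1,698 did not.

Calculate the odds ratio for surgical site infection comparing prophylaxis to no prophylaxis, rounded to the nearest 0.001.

0.515

From the description: a = 676, b = 1130, c = 1972, d = 1698.
OR = (a·d)/(b·c) = (676 × 1698) / (1130 × 1972) = 1147848 / 2228360 = 0.51511
Exposure is associated with lower odds of surgical site infection (OR = 0.52 < 1).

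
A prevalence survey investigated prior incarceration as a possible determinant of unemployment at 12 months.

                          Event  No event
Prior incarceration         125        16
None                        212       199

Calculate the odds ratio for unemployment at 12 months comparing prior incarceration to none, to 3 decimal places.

7.333

Cells: a = 125, b = 16, c = 212, d = 199.
OR = (a·d)/(b·c) = (125 × 199) / (16 × 212) = 24875 / 3392 = 7.33343
The odds of unemployment at 12 months are about 7.33 times as high in the prior incarceration group.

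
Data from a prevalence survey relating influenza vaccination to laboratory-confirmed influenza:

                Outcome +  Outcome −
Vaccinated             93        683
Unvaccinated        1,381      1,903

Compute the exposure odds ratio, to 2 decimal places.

Cells: a = 93, b = 683, c = 1381, d = 1903.
OR = (a·d)/(b·c) = (93 × 1903) / (683 × 1381) = 176979 / 943223 = 0.18763
Exposure is associated with lower odds of laboratory-confirmed influenza (OR = 0.19 < 1).

0.19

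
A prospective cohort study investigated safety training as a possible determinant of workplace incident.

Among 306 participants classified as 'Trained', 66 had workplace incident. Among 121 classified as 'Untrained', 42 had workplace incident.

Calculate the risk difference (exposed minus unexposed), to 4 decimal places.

From the description: a = 66, b = 240, c = 42, d = 79.
Risk in exposed = 66/306 = 0.215686; risk in unexposed = 42/121 = 0.347107.
Risk difference = 0.215686 − 0.347107 = -0.131421

-0.1314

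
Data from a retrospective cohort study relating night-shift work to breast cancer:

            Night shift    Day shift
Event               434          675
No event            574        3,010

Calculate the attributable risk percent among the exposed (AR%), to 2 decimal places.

Reading the table with exposure as columns: a = 434 (Night shift, case), b = 574 (Night shift, non-case), c = 675 (Day shift, case), d = 3010.
Risk in exposed = 434/1008 = 0.43056; risk in unexposed = 675/3685 = 0.18318.
RR = 0.43056/0.18318 = 2.35051
AR% = (RR − 1)/RR × 100 = (2.35051 − 1)/2.35051 × 100 = 57.4561%

57.46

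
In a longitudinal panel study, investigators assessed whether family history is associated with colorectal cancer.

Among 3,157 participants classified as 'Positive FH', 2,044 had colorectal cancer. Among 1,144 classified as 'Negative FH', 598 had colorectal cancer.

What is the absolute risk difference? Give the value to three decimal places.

From the description: a = 2044, b = 1113, c = 598, d = 546.
Risk in exposed = 2044/3157 = 0.647450; risk in unexposed = 598/1144 = 0.522727.
Risk difference = 0.647450 − 0.522727 = 0.124723

0.125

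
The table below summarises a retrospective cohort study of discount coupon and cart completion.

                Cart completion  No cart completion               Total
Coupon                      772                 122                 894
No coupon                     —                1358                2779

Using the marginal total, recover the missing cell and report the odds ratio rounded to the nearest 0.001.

6.047

The missing cell is in the unexposed row: 2779 − 1358 = 1421.
So a = 772, b = 122, c = 1421, d = 1358.
OR = (a·d)/(b·c) = (772 × 1358) / (122 × 1421) = 1048376 / 173362 = 6.04732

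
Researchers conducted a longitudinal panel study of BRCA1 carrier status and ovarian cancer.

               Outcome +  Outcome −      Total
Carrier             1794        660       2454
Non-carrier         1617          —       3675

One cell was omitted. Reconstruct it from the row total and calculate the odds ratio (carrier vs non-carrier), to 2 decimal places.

3.46

The missing cell is in the unexposed row: 3675 − 1617 = 2058.
So a = 1794, b = 660, c = 1617, d = 2058.
OR = (a·d)/(b·c) = (1794 × 2058) / (660 × 1617) = 3692052 / 1067220 = 3.45950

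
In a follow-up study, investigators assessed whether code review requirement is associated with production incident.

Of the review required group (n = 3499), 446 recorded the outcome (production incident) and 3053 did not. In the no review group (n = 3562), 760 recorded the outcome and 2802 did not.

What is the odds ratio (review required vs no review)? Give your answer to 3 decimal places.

From the description: a = 446, b = 3053, c = 760, d = 2802.
OR = (a·d)/(b·c) = (446 × 2802) / (3053 × 760) = 1249692 / 2320280 = 0.53860
Exposure is associated with lower odds of production incident (OR = 0.54 < 1).

0.539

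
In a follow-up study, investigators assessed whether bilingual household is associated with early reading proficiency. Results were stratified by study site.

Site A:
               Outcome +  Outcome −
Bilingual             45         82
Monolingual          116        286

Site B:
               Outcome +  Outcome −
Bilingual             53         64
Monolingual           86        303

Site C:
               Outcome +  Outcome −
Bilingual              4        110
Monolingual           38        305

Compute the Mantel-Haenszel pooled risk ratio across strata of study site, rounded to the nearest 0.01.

RR_MH = Σ(aᵢ·n₀ᵢ/nᵢ) / Σ(cᵢ·n₁ᵢ/nᵢ), with n₁ᵢ = aᵢ+bᵢ (exposed), n₀ᵢ = cᵢ+dᵢ (unexposed), nᵢ = n₁ᵢ+n₀ᵢ.
Stratum 1 (Site A): n₁ = 127, n₀ = 402, n = 529; a·n₀/n = 45·402/529 = 34.1966; c·n₁/n = 116·127/529 = 27.8488
Stratum 2 (Site B): n₁ = 117, n₀ = 389, n = 506; a·n₀/n = 53·389/506 = 40.7451; c·n₁/n = 86·117/506 = 19.8854
Stratum 3 (Site C): n₁ = 114, n₀ = 343, n = 457; a·n₀/n = 4·343/457 = 3.0022; c·n₁/n = 38·114/457 = 9.4792
RR_MH = (34.1966 + 40.7451 + 3.0022) / (27.8488 + 19.8854 + 9.4792) = 77.9438 / 57.2134 = 1.36234

1.36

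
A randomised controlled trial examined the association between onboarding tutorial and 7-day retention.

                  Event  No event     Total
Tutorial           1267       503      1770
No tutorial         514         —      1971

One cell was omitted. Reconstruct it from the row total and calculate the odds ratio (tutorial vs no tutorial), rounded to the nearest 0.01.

The missing cell is in the unexposed row: 1971 − 514 = 1457.
So a = 1267, b = 503, c = 514, d = 1457.
OR = (a·d)/(b·c) = (1267 × 1457) / (503 × 514) = 1846019 / 258542 = 7.14011

7.14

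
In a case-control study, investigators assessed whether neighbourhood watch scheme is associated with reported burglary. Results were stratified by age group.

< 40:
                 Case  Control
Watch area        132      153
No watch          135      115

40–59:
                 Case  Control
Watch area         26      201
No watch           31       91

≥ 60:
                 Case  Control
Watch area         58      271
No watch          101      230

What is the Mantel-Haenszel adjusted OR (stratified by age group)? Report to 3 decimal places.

OR_MH = Σ(aᵢdᵢ/nᵢ) / Σ(bᵢcᵢ/nᵢ), where nᵢ is the stratum total.
Stratum 1 (< 40): n = 535; a·d/n = 132·115/535 = 28.3738; b·c/n = 153·135/535 = 38.6075
Stratum 2 (40–59): n = 349; a·d/n = 26·91/349 = 6.7794; b·c/n = 201·31/349 = 17.8539
Stratum 3 (≥ 60): n = 660; a·d/n = 58·230/660 = 20.2121; b·c/n = 271·101/660 = 41.4712
OR_MH = (28.3738 + 6.7794 + 20.2121) / (38.6075 + 17.8539 + 41.4712) = 55.3653 / 97.9326 = 0.56534

0.565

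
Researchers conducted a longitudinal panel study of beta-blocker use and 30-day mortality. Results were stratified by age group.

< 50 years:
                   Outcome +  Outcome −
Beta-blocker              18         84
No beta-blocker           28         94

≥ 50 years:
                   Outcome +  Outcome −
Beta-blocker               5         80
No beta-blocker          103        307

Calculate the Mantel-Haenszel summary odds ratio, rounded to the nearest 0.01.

OR_MH = Σ(aᵢdᵢ/nᵢ) / Σ(bᵢcᵢ/nᵢ), where nᵢ is the stratum total.
Stratum 1 (< 50 years): n = 224; a·d/n = 18·94/224 = 7.5536; b·c/n = 84·28/224 = 10.5000
Stratum 2 (≥ 50 years): n = 495; a·d/n = 5·307/495 = 3.1010; b·c/n = 80·103/495 = 16.6465
OR_MH = (7.5536 + 3.1010) / (10.5000 + 16.6465) = 10.6546 / 27.1465 = 0.39249

0.39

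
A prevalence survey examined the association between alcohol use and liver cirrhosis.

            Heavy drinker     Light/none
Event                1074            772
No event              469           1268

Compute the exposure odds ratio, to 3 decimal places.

3.761

Reading the table with exposure as columns: a = 1074 (Heavy drinker, case), b = 469 (Heavy drinker, non-case), c = 772 (Light/none, case), d = 1268.
OR = (a·d)/(b·c) = (1074 × 1268) / (469 × 772) = 1361832 / 362068 = 3.76126
The odds of liver cirrhosis are about 3.76 times as high in the heavy drinker group.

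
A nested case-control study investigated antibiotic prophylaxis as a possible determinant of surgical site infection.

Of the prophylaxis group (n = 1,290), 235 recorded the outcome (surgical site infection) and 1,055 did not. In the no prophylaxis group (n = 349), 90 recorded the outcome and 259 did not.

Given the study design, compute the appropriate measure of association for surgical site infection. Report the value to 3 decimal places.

From the description: a = 235, b = 1055, c = 90, d = 259.
This is a nested case-control study: participants were sampled on outcome status, so risks in the source population cannot be estimated directly — relative risk is not valid here. The odds ratio is the appropriate measure.
OR = (a·d)/(b·c) = (235 × 259) / (1055 × 90) = 60865 / 94950 = 0.64102

0.641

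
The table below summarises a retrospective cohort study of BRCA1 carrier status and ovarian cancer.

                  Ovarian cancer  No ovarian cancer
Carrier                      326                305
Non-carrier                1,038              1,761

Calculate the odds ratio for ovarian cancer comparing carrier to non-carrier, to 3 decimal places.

1.813

Cells: a = 326, b = 305, c = 1038, d = 1761.
OR = (a·d)/(b·c) = (326 × 1761) / (305 × 1038) = 574086 / 316590 = 1.81334
The odds of ovarian cancer are about 1.81 times as high in the carrier group.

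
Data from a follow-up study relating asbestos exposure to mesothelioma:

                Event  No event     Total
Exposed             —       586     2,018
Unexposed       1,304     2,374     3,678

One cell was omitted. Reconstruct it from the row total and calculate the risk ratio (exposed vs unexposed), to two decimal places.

2.00

The missing cell is in the exposed row: 2018 − 586 = 1432.
So a = 1432, b = 586, c = 1304, d = 2374.
RR = [a/(a+b)] / [c/(c+d)] = (1432/2018) / (1304/3678) = 0.70961/0.35454 = 2.00150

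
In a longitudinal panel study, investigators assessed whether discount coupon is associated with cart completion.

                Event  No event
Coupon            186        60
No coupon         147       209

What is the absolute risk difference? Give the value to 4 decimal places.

Cells: a = 186, b = 60, c = 147, d = 209.
Risk in exposed = 186/246 = 0.756098; risk in unexposed = 147/356 = 0.412921.
Risk difference = 0.756098 − 0.412921 = 0.343176

0.3432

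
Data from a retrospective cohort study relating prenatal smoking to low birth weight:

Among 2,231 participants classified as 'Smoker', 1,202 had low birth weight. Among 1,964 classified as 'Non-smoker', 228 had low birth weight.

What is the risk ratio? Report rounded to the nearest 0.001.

4.641

From the description: a = 1202, b = 1029, c = 228, d = 1736.
Risk in exposed = 1202/2231 = 0.53877; risk in unexposed = 228/1964 = 0.11609.
RR = 0.53877 / 0.11609 = 4.64100
The risk among the exposed is 4.64 times that among the unexposed.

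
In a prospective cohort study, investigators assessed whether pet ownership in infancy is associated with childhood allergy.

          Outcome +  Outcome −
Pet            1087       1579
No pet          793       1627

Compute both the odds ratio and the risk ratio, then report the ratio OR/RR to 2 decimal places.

1.14

Cells: a = 1087, b = 1579, c = 793, d = 1627.
OR = (1087·1627)/(1579·793) = 1768549/1252147 = 1.41241
Risk in exposed = 1087/2666 = 0.40773; risk in unexposed = 793/2420 = 0.32769; RR = 1.24426
OR/RR = 1.41241 / 1.24426 = 1.13514
The outcome is not rare, so the OR lies further from 1 than the RR.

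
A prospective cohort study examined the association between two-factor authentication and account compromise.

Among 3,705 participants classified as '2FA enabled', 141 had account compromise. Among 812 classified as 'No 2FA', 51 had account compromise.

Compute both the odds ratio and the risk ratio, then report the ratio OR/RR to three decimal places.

0.974

From the description: a = 141, b = 3564, c = 51, d = 761.
OR = (141·761)/(3564·51) = 107301/181764 = 0.59033
Risk in exposed = 141/3705 = 0.03806; risk in unexposed = 51/812 = 0.06281; RR = 0.60592
OR/RR = 0.59033 / 0.60592 = 0.97427
The outcome is rare in both groups, so OR ≈ RR (ratio near 1).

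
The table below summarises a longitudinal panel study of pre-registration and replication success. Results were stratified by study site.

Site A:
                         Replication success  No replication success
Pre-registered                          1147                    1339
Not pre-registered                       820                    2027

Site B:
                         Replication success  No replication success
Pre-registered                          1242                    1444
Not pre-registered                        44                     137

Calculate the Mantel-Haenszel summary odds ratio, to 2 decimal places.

OR_MH = Σ(aᵢdᵢ/nᵢ) / Σ(bᵢcᵢ/nᵢ), where nᵢ is the stratum total.
Stratum 1 (Site A): n = 5333; a·d/n = 1147·2027/5333 = 435.9589; b·c/n = 1339·820/5333 = 205.8841
Stratum 2 (Site B): n = 2867; a·d/n = 1242·137/2867 = 59.3491; b·c/n = 1444·44/2867 = 22.1611
OR_MH = (435.9589 + 59.3491) / (205.8841 + 22.1611) = 495.3081 / 228.0453 = 2.17197

2.17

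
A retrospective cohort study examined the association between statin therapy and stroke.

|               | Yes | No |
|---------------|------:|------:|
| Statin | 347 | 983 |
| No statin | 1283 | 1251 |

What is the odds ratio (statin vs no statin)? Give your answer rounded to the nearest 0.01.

Cells: a = 347, b = 983, c = 1283, d = 1251.
OR = (a·d)/(b·c) = (347 × 1251) / (983 × 1283) = 434097 / 1261189 = 0.34420
Exposure is associated with lower odds of stroke (OR = 0.34 < 1).

0.34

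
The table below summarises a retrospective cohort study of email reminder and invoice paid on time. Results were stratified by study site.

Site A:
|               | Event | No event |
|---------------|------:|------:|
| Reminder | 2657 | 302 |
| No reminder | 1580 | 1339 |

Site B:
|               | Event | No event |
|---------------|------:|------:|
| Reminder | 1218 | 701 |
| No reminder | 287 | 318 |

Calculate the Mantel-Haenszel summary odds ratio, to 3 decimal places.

OR_MH = Σ(aᵢdᵢ/nᵢ) / Σ(bᵢcᵢ/nᵢ), where nᵢ is the stratum total.
Stratum 1 (Site A): n = 5878; a·d/n = 2657·1339/5878 = 605.2608; b·c/n = 302·1580/5878 = 81.1773
Stratum 2 (Site B): n = 2524; a·d/n = 1218·318/2524 = 153.4564; b·c/n = 701·287/2524 = 79.7096
OR_MH = (605.2608 + 153.4564) / (81.1773 + 79.7096) = 758.7172 / 160.8869 = 4.71584

4.716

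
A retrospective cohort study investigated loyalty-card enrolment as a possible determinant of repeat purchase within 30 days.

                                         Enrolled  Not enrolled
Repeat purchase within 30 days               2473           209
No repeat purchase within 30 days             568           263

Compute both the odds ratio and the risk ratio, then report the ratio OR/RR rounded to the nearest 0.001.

2.983

Reading the table with exposure as columns: a = 2473 (Enrolled, case), b = 568 (Enrolled, non-case), c = 209 (Not enrolled, case), d = 263.
OR = (2473·263)/(568·209) = 650399/118712 = 5.47880
Risk in exposed = 2473/3041 = 0.81322; risk in unexposed = 209/472 = 0.44280; RR = 1.83655
OR/RR = 5.47880 / 1.83655 = 2.98320
The outcome is not rare, so the OR lies further from 1 than the RR.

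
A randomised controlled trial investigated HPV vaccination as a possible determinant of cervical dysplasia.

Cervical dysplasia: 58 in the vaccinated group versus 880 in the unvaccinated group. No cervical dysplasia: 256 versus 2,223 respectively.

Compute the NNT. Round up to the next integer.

Risk in treated group = 58/314 = 0.18471; risk in control = 880/3103 = 0.28360.
Absolute risk reduction = 0.28360 − 0.18471 = 0.09888
NNT = 1 / ARR = 1 / 0.09888 = 10.113 → round up → 11

11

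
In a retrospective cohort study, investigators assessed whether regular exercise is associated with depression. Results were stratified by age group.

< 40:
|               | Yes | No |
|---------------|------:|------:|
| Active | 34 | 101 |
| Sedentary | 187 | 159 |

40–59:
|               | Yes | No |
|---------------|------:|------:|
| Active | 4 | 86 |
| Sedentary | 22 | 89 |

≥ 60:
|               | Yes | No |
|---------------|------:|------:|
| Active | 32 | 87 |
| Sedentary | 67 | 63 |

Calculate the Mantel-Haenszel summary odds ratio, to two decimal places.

OR_MH = Σ(aᵢdᵢ/nᵢ) / Σ(bᵢcᵢ/nᵢ), where nᵢ is the stratum total.
Stratum 1 (< 40): n = 481; a·d/n = 34·159/481 = 11.2391; b·c/n = 101·187/481 = 39.2661
Stratum 2 (40–59): n = 201; a·d/n = 4·89/201 = 1.7711; b·c/n = 86·22/201 = 9.4129
Stratum 3 (≥ 60): n = 249; a·d/n = 32·63/249 = 8.0964; b·c/n = 87·67/249 = 23.4096
OR_MH = (11.2391 + 1.7711 + 8.0964) / (39.2661 + 9.4129 + 23.4096) = 21.1066 / 72.0887 = 0.29279

0.29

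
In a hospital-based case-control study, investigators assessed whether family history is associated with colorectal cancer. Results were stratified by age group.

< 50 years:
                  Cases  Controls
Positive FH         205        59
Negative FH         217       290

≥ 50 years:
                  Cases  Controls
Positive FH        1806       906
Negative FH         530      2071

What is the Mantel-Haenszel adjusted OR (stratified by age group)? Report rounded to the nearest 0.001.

7.301

OR_MH = Σ(aᵢdᵢ/nᵢ) / Σ(bᵢcᵢ/nᵢ), where nᵢ is the stratum total.
Stratum 1 (< 50 years): n = 771; a·d/n = 205·290/771 = 77.1077; b·c/n = 59·217/771 = 16.6057
Stratum 2 (≥ 50 years): n = 5313; a·d/n = 1806·2071/5313 = 703.9763; b·c/n = 906·530/5313 = 90.3783
OR_MH = (77.1077 + 703.9763) / (16.6057 + 90.3783) = 781.0839 / 106.9840 = 7.30094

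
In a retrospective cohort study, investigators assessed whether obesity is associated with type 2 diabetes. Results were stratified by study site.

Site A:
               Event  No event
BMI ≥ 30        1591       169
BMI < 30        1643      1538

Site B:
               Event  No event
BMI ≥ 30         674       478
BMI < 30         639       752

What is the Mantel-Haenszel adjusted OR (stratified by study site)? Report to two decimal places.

OR_MH = Σ(aᵢdᵢ/nᵢ) / Σ(bᵢcᵢ/nᵢ), where nᵢ is the stratum total.
Stratum 1 (Site A): n = 4941; a·d/n = 1591·1538/4941 = 495.2354; b·c/n = 169·1643/4941 = 56.1965
Stratum 2 (Site B): n = 2543; a·d/n = 674·752/2543 = 199.3110; b·c/n = 478·639/2543 = 120.1109
OR_MH = (495.2354 + 199.3110) / (56.1965 + 120.1109) = 694.5464 / 176.3074 = 3.93941

3.94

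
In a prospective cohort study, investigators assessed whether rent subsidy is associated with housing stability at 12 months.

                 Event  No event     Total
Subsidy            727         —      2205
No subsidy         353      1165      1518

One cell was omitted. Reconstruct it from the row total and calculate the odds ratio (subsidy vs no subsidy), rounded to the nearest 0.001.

The missing cell is in the exposed row: 2205 − 727 = 1478.
So a = 727, b = 1478, c = 353, d = 1165.
OR = (a·d)/(b·c) = (727 × 1165) / (1478 × 353) = 846955 / 521734 = 1.62335

1.623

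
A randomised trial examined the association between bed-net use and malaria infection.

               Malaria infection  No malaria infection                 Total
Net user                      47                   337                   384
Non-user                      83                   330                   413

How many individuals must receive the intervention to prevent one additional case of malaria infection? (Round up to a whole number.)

13

Risk in treated group = 47/384 = 0.12240; risk in control = 83/413 = 0.20097.
Absolute risk reduction = 0.20097 − 0.12240 = 0.07857
NNT = 1 / ARR = 1 / 0.07857 = 12.727 → round up → 13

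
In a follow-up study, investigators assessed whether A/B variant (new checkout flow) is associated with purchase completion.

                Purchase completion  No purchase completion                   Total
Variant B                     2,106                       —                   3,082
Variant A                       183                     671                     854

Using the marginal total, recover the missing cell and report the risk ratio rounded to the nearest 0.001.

The missing cell is in the exposed row: 3082 − 2106 = 976.
So a = 2106, b = 976, c = 183, d = 671.
RR = [a/(a+b)] / [c/(c+d)] = (2106/3082) / (183/854) = 0.68332/0.21429 = 3.18884

3.189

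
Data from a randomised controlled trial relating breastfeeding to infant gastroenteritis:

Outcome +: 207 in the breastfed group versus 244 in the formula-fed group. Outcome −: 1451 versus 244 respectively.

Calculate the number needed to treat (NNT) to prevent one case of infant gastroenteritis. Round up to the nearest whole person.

Risk in treated group = 207/1658 = 0.12485; risk in control = 244/488 = 0.50000.
Absolute risk reduction = 0.50000 − 0.12485 = 0.37515
NNT = 1 / ARR = 1 / 0.37515 = 2.666 → round up → 3

3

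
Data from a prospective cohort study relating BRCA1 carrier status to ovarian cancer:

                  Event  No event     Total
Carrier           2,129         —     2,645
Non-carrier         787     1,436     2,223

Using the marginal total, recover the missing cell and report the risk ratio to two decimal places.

2.27

The missing cell is in the exposed row: 2645 − 2129 = 516.
So a = 2129, b = 516, c = 787, d = 1436.
RR = [a/(a+b)] / [c/(c+d)] = (2129/2645) / (787/2223) = 0.80491/0.35403 = 2.27360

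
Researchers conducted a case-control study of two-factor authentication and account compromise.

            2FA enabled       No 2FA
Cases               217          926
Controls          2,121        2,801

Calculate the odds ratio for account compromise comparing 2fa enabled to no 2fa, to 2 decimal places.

Reading the table with exposure as columns: a = 217 (2FA enabled, case), b = 2121 (2FA enabled, non-case), c = 926 (No 2FA, case), d = 2801.
OR = (a·d)/(b·c) = (217 × 2801) / (2121 × 926) = 607817 / 1964046 = 0.30947
Exposure is associated with lower odds of account compromise (OR = 0.31 < 1).

0.31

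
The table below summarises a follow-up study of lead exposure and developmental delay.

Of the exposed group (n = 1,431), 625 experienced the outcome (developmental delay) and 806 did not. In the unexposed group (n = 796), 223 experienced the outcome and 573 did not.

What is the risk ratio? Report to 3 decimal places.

From the description: a = 625, b = 806, c = 223, d = 573.
Risk in exposed = 625/1431 = 0.43676; risk in unexposed = 223/796 = 0.28015.
RR = 0.43676 / 0.28015 = 1.55901
The risk among the exposed is 1.56 times that among the unexposed.

1.559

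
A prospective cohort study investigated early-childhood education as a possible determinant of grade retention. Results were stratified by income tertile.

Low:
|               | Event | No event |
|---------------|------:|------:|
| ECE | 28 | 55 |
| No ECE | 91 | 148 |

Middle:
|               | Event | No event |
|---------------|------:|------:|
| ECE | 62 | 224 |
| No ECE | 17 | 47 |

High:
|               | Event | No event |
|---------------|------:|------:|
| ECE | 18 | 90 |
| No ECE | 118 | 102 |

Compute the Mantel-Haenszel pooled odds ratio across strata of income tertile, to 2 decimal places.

OR_MH = Σ(aᵢdᵢ/nᵢ) / Σ(bᵢcᵢ/nᵢ), where nᵢ is the stratum total.
Stratum 1 (Low): n = 322; a·d/n = 28·148/322 = 12.8696; b·c/n = 55·91/322 = 15.5435
Stratum 2 (Middle): n = 350; a·d/n = 62·47/350 = 8.3257; b·c/n = 224·17/350 = 10.8800
Stratum 3 (High): n = 328; a·d/n = 18·102/328 = 5.5976; b·c/n = 90·118/328 = 32.3780
OR_MH = (12.8696 + 8.3257 + 5.5976) / (15.5435 + 10.8800 + 32.3780) = 26.7928 / 58.8015 = 0.45565

0.46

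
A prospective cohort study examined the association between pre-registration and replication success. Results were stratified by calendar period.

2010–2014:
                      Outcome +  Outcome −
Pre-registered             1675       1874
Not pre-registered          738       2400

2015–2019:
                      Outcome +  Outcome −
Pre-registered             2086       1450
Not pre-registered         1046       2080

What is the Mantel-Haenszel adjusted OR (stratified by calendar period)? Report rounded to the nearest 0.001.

2.883

OR_MH = Σ(aᵢdᵢ/nᵢ) / Σ(bᵢcᵢ/nᵢ), where nᵢ is the stratum total.
Stratum 1 (2010–2014): n = 6687; a·d/n = 1675·2400/6687 = 601.1664; b·c/n = 1874·738/6687 = 206.8210
Stratum 2 (2015–2019): n = 6662; a·d/n = 2086·2080/6662 = 651.2879; b·c/n = 1450·1046/6662 = 227.6644
OR_MH = (601.1664 + 651.2879) / (206.8210 + 227.6644) = 1252.4543 / 434.4854 = 2.88262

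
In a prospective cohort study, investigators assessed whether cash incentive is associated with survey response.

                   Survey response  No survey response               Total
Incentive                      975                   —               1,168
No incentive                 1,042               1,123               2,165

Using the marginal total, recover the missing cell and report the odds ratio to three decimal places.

The missing cell is in the exposed row: 1168 − 975 = 193.
So a = 975, b = 193, c = 1042, d = 1123.
OR = (a·d)/(b·c) = (975 × 1123) / (193 × 1042) = 1094925 / 201106 = 5.44452

5.445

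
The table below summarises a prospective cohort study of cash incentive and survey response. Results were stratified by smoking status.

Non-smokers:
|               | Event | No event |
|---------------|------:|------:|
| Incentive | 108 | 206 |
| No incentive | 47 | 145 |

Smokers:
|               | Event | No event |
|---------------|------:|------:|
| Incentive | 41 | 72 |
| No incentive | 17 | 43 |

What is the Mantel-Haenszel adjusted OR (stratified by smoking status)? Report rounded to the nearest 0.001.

OR_MH = Σ(aᵢdᵢ/nᵢ) / Σ(bᵢcᵢ/nᵢ), where nᵢ is the stratum total.
Stratum 1 (Non-smokers): n = 506; a·d/n = 108·145/506 = 30.9486; b·c/n = 206·47/506 = 19.1344
Stratum 2 (Smokers): n = 173; a·d/n = 41·43/173 = 10.1908; b·c/n = 72·17/173 = 7.0751
OR_MH = (30.9486 + 10.1908) / (19.1344 + 7.0751) = 41.1394 / 26.2095 = 1.56963

1.570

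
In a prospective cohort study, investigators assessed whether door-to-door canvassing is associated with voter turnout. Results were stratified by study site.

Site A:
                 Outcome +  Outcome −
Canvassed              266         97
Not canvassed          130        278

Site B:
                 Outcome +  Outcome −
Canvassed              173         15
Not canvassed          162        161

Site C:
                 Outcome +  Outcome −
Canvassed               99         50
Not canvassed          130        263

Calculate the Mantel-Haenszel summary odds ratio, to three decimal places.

5.995

OR_MH = Σ(aᵢdᵢ/nᵢ) / Σ(bᵢcᵢ/nᵢ), where nᵢ is the stratum total.
Stratum 1 (Site A): n = 771; a·d/n = 266·278/771 = 95.9118; b·c/n = 97·130/771 = 16.3554
Stratum 2 (Site B): n = 511; a·d/n = 173·161/511 = 54.5068; b·c/n = 15·162/511 = 4.7554
Stratum 3 (Site C): n = 542; a·d/n = 99·263/542 = 48.0387; b·c/n = 50·130/542 = 11.9926
OR_MH = (95.9118 + 54.5068 + 48.0387) / (16.3554 + 4.7554 + 11.9926) = 198.4574 / 33.1034 = 5.99508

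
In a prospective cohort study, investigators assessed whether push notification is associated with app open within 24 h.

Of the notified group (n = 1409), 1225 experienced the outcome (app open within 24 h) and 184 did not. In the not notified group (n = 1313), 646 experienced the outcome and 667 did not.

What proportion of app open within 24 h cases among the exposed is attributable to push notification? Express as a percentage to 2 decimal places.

From the description: a = 1225, b = 184, c = 646, d = 667.
Risk in exposed = 1225/1409 = 0.86941; risk in unexposed = 646/1313 = 0.49200.
RR = 0.86941/0.49200 = 1.76708
AR% = (RR − 1)/RR × 100 = (1.76708 − 1)/1.76708 × 100 = 43.4096%

43.41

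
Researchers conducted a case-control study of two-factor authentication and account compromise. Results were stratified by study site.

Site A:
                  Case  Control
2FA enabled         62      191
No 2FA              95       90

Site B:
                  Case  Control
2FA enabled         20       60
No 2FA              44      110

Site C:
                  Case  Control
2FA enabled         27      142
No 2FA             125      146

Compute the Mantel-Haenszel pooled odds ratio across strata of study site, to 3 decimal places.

0.334

OR_MH = Σ(aᵢdᵢ/nᵢ) / Σ(bᵢcᵢ/nᵢ), where nᵢ is the stratum total.
Stratum 1 (Site A): n = 438; a·d/n = 62·90/438 = 12.7397; b·c/n = 191·95/438 = 41.4269
Stratum 2 (Site B): n = 234; a·d/n = 20·110/234 = 9.4017; b·c/n = 60·44/234 = 11.2821
Stratum 3 (Site C): n = 440; a·d/n = 27·146/440 = 8.9591; b·c/n = 142·125/440 = 40.3409
OR_MH = (12.7397 + 9.4017 + 8.9591) / (41.4269 + 11.2821 + 40.3409) = 31.1005 / 93.0499 = 0.33423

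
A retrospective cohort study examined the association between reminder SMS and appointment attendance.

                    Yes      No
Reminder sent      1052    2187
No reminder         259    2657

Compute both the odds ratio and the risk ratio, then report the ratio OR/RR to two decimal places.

Cells: a = 1052, b = 2187, c = 259, d = 2657.
OR = (1052·2657)/(2187·259) = 2795164/566433 = 4.93468
Risk in exposed = 1052/3239 = 0.32479; risk in unexposed = 259/2916 = 0.08882; RR = 3.65673
OR/RR = 4.93468 / 3.65673 = 1.34948
The outcome is not rare, so the OR lies further from 1 than the RR.

1.35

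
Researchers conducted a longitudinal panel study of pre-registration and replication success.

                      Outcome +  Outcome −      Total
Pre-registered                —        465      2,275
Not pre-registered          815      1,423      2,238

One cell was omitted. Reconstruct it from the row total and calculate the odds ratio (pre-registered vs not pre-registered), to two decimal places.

The missing cell is in the exposed row: 2275 − 465 = 1810.
So a = 1810, b = 465, c = 815, d = 1423.
OR = (a·d)/(b·c) = (1810 × 1423) / (465 × 815) = 2575630 / 378975 = 6.79631

6.80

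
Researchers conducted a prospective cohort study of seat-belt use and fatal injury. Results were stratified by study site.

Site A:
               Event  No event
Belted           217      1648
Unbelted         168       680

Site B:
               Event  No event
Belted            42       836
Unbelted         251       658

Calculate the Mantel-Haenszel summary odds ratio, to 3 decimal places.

0.318

OR_MH = Σ(aᵢdᵢ/nᵢ) / Σ(bᵢcᵢ/nᵢ), where nᵢ is the stratum total.
Stratum 1 (Site A): n = 2713; a·d/n = 217·680/2713 = 54.3900; b·c/n = 1648·168/2713 = 102.0509
Stratum 2 (Site B): n = 1787; a·d/n = 42·658/1787 = 15.4650; b·c/n = 836·251/1787 = 117.4236
OR_MH = (54.3900 + 15.4650) / (102.0509 + 117.4236) = 69.8550 / 219.4745 = 0.31828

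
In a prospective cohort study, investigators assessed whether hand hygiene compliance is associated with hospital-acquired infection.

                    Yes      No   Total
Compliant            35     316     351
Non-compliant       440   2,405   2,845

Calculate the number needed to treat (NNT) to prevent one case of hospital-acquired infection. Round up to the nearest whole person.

19

Risk in treated group = 35/351 = 0.09972; risk in control = 440/2845 = 0.15466.
Absolute risk reduction = 0.15466 − 0.09972 = 0.05494
NNT = 1 / ARR = 1 / 0.05494 = 18.201 → round up → 19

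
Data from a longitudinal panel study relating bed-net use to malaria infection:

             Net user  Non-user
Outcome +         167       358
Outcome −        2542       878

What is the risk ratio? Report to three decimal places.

Reading the table with exposure as columns: a = 167 (Net user, case), b = 2542 (Net user, non-case), c = 358 (Non-user, case), d = 878.
Risk in exposed = 167/2709 = 0.06165; risk in unexposed = 358/1236 = 0.28964.
RR = 0.06165 / 0.28964 = 0.21283
The risk is 79% lower among the exposed than among the unexposed.

0.213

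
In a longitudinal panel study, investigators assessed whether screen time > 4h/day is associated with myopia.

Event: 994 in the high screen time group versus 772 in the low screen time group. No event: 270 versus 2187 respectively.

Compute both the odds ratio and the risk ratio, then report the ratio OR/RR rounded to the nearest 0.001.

3.460

From the description: a = 994, b = 270, c = 772, d = 2187.
OR = (994·2187)/(270·772) = 2173878/208440 = 10.42927
Risk in exposed = 994/1264 = 0.78639; risk in unexposed = 772/2959 = 0.26090; RR = 3.01416
OR/RR = 10.42927 / 3.01416 = 3.46009
The outcome is not rare, so the OR lies further from 1 than the RR.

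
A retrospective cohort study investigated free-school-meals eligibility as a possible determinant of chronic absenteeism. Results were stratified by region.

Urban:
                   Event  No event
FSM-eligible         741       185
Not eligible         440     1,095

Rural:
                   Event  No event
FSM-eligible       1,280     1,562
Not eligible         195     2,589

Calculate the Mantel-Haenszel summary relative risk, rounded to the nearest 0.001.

RR_MH = Σ(aᵢ·n₀ᵢ/nᵢ) / Σ(cᵢ·n₁ᵢ/nᵢ), with n₁ᵢ = aᵢ+bᵢ (exposed), n₀ᵢ = cᵢ+dᵢ (unexposed), nᵢ = n₁ᵢ+n₀ᵢ.
Stratum 1 (Urban): n₁ = 926, n₀ = 1535, n = 2461; a·n₀/n = 741·1535/2461 = 462.1841; c·n₁/n = 440·926/2461 = 165.5587
Stratum 2 (Rural): n₁ = 2842, n₀ = 2784, n = 5626; a·n₀/n = 1280·2784/5626 = 633.4021; c·n₁/n = 195·2842/5626 = 98.5052
RR_MH = (462.1841 + 633.4021) / (165.5587 + 98.5052) = 1095.5861 / 264.0639 = 4.14894

4.149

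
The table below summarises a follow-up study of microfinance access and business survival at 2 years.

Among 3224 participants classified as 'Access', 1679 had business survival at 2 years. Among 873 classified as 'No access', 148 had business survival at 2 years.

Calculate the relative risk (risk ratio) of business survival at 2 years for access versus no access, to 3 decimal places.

3.072

From the description: a = 1679, b = 1545, c = 148, d = 725.
Risk in exposed = 1679/3224 = 0.52078; risk in unexposed = 148/873 = 0.16953.
RR = 0.52078 / 0.16953 = 3.07191
The risk among the exposed is 3.07 times that among the unexposed.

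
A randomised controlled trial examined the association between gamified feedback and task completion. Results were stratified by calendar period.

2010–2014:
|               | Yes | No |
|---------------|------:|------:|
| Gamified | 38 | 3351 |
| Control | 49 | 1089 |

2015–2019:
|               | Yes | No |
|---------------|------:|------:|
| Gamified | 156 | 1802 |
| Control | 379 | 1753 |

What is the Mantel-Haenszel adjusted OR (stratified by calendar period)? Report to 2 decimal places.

0.37

OR_MH = Σ(aᵢdᵢ/nᵢ) / Σ(bᵢcᵢ/nᵢ), where nᵢ is the stratum total.
Stratum 1 (2010–2014): n = 4527; a·d/n = 38·1089/4527 = 9.1412; b·c/n = 3351·49/4527 = 36.2710
Stratum 2 (2015–2019): n = 4090; a·d/n = 156·1753/4090 = 66.8626; b·c/n = 1802·379/4090 = 166.9824
OR_MH = (9.1412 + 66.8626) / (36.2710 + 166.9824) = 76.0037 / 203.2534 = 0.37394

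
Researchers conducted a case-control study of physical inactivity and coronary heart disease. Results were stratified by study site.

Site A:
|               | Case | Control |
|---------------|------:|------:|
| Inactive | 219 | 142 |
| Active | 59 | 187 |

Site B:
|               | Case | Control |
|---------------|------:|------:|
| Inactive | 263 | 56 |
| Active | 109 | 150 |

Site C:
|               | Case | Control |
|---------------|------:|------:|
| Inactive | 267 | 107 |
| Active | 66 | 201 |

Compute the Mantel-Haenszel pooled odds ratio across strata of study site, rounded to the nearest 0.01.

6.20

OR_MH = Σ(aᵢdᵢ/nᵢ) / Σ(bᵢcᵢ/nᵢ), where nᵢ is the stratum total.
Stratum 1 (Site A): n = 607; a·d/n = 219·187/607 = 67.4679; b·c/n = 142·59/607 = 13.8023
Stratum 2 (Site B): n = 578; a·d/n = 263·150/578 = 68.2526; b·c/n = 56·109/578 = 10.5606
Stratum 3 (Site C): n = 641; a·d/n = 267·201/641 = 83.7239; b·c/n = 107·66/641 = 11.0172
OR_MH = (67.4679 + 68.2526 + 83.7239) / (13.8023 + 10.5606 + 11.0172) = 219.4443 / 35.3800 = 6.20249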